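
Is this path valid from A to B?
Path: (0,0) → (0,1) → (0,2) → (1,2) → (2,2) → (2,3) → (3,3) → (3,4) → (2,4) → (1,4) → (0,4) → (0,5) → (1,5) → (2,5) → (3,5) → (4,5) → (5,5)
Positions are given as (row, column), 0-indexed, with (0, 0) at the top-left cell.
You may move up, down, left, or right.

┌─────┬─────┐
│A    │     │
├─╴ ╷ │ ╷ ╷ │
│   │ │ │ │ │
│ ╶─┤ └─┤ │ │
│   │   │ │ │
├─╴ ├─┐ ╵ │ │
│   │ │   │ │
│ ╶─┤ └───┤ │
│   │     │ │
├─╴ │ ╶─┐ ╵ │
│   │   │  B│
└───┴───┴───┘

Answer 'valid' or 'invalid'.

Checking path validity:
Result: All consecutive moves are passable.

valid

Correct solution:

┌─────┬─────┐
│A → ↓│  ↱ ↓│
├─╴ ╷ │ ╷ ╷ │
│   │↓│ │↑│↓│
│ ╶─┤ └─┤ │ │
│   │↳ ↓│↑│↓│
├─╴ ├─┐ ╵ │ │
│   │ │↳ ↑│↓│
│ ╶─┤ └───┤ │
│   │     │↓│
├─╴ │ ╶─┐ ╵ │
│   │   │  B│
└───┴───┴───┘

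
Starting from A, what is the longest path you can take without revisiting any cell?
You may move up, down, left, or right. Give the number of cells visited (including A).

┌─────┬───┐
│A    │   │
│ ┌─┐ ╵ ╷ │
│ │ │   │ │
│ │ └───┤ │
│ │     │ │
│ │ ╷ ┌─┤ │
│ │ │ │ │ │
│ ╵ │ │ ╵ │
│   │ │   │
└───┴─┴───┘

Finding longest simple path using DFS:
Start: (0, 0)
Longest path visits 13 cells
Path: A → right → right → down → right → up → right → down → down → down → down → left → up

Solution:

┌─────┬───┐
│A → ↓│↱ ↓│
│ ┌─┐ ╵ ╷ │
│ │ │↳ ↑│↓│
│ │ └───┤ │
│ │     │↓│
│ │ ╷ ┌─┤ │
│ │ │ │B│↓│
│ ╵ │ │ ╵ │
│   │ │↑ ↲│
└───┴─┴───┘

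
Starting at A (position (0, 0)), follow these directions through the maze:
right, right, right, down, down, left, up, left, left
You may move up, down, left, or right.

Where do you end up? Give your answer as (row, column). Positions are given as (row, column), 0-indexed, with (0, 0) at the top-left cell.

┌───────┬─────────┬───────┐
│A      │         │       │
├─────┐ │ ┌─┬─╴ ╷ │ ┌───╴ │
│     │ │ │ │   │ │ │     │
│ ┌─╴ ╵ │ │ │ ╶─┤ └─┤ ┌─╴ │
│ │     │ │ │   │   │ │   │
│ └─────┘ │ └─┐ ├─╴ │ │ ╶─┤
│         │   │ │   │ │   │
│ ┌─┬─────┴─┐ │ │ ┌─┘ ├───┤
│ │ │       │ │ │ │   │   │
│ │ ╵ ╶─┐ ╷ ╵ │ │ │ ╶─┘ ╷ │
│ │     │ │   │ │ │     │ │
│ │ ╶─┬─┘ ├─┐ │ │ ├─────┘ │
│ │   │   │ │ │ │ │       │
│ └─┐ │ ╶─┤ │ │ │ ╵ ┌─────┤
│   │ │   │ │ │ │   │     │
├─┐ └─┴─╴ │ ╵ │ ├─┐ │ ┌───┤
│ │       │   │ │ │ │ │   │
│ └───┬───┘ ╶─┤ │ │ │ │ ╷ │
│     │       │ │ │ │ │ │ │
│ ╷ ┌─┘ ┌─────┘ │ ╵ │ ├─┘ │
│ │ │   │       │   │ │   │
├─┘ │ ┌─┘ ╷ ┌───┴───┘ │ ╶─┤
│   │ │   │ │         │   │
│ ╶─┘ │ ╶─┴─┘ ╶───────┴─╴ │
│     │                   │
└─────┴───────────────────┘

Following directions step by step:
Start: (0, 0)
  right: (0, 0) → (0, 1)
  right: (0, 1) → (0, 2)
  right: (0, 2) → (0, 3)
  down: (0, 3) → (1, 3)
  down: (1, 3) → (2, 3)
  left: (2, 3) → (2, 2)
  up: (2, 2) → (1, 2)
  left: (1, 2) → (1, 1)
  left: (1, 1) → (1, 0)
Final position: (1, 0)

Path taken:

┌───────┬─────────┬───────┐
│A → → ↓│         │       │
├─────┐ │ ┌─┬─╴ ╷ │ ┌───╴ │
│B ← ↰│↓│ │ │   │ │ │     │
│ ┌─╴ ╵ │ │ │ ╶─┤ └─┤ ┌─╴ │
│ │  ↑ ↲│ │ │   │   │ │   │
│ └─────┘ │ └─┐ ├─╴ │ │ ╶─┤
│         │   │ │   │ │   │
│ ┌─┬─────┴─┐ │ │ ┌─┘ ├───┤
│ │ │       │ │ │ │   │   │
│ │ ╵ ╶─┐ ╷ ╵ │ │ │ ╶─┘ ╷ │
│ │     │ │   │ │ │     │ │
│ │ ╶─┬─┘ ├─┐ │ │ ├─────┘ │
│ │   │   │ │ │ │ │       │
│ └─┐ │ ╶─┤ │ │ │ ╵ ┌─────┤
│   │ │   │ │ │ │   │     │
├─┐ └─┴─╴ │ ╵ │ ├─┐ │ ┌───┤
│ │       │   │ │ │ │ │   │
│ └───┬───┘ ╶─┤ │ │ │ │ ╷ │
│     │       │ │ │ │ │ │ │
│ ╷ ┌─┘ ┌─────┘ │ ╵ │ ├─┘ │
│ │ │   │       │   │ │   │
├─┘ │ ┌─┘ ╷ ┌───┴───┘ │ ╶─┤
│   │ │   │ │         │   │
│ ╶─┘ │ ╶─┴─┘ ╶───────┴─╴ │
│     │                   │
└─────┴───────────────────┘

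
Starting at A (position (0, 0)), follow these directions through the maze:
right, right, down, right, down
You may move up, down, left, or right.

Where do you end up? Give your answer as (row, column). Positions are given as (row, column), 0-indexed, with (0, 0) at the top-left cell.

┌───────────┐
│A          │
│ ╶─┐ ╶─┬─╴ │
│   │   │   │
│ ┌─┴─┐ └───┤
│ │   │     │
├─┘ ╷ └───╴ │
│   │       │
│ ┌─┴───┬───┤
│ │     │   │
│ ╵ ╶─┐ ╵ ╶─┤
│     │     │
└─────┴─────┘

Following directions step by step:
Start: (0, 0)
  right: (0, 0) → (0, 1)
  right: (0, 1) → (0, 2)
  down: (0, 2) → (1, 2)
  right: (1, 2) → (1, 3)
  down: (1, 3) → (2, 3)
Final position: (2, 3)

Path taken:

┌───────────┐
│A → ↓      │
│ ╶─┐ ╶─┬─╴ │
│   │↳ ↓│   │
│ ┌─┴─┐ └───┤
│ │   │B    │
├─┘ ╷ └───╴ │
│   │       │
│ ┌─┴───┬───┤
│ │     │   │
│ ╵ ╶─┐ ╵ ╶─┤
│     │     │
└─────┴─────┘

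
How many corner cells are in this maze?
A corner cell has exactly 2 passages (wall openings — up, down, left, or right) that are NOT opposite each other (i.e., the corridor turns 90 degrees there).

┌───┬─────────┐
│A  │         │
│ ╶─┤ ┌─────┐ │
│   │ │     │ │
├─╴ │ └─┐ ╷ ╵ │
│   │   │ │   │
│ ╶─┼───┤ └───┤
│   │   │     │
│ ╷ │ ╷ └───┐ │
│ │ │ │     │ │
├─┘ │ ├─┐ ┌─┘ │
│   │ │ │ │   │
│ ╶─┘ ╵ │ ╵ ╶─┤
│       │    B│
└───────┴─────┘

Counting corner cells (2 non-opposite passages):
Total corners: 24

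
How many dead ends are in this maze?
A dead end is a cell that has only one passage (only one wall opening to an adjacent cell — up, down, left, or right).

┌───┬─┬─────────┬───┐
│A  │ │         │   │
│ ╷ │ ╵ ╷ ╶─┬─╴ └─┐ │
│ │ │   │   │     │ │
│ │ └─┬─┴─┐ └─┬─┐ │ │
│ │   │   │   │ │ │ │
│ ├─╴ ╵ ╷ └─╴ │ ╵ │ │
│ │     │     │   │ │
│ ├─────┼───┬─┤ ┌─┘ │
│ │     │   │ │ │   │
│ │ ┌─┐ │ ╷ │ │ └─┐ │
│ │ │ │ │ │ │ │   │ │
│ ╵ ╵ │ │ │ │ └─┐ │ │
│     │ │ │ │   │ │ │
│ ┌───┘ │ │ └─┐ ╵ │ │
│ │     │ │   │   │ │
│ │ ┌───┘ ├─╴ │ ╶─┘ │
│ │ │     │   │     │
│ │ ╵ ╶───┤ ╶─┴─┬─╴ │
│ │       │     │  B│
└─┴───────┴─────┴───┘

Checking each cell for number of passages:

Dead ends found at positions:
  (0, 2)
  (0, 8)
  (1, 6)
  (2, 7)
  (3, 1)
  (4, 6)
  (4, 8)
  (5, 2)
  (9, 0)
  (9, 4)
  (9, 7)
  (9, 8)
Total dead ends: 12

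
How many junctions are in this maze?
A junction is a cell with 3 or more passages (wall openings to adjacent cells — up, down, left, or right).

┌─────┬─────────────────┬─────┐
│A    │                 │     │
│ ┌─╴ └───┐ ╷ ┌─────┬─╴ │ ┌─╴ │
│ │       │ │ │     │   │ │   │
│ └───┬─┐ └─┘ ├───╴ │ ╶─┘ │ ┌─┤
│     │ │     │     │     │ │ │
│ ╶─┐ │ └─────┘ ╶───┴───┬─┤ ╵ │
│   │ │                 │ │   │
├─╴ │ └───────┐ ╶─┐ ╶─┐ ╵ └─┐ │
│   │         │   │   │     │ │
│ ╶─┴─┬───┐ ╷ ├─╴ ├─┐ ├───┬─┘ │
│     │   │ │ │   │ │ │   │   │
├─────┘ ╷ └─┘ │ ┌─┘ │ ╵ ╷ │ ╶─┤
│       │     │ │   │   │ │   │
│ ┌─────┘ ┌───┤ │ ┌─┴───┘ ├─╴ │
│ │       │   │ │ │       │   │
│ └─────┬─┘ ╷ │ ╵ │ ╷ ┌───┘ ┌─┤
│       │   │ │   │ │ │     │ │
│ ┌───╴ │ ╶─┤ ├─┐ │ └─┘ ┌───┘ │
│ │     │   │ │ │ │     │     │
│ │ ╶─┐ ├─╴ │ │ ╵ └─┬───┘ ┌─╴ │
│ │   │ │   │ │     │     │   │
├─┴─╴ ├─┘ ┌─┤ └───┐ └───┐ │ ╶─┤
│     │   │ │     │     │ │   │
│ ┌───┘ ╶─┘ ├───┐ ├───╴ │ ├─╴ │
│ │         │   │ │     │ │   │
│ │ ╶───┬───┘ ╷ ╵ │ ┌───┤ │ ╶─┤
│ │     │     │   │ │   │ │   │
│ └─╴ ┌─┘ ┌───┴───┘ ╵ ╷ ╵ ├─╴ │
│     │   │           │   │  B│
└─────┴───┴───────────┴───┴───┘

Checking each cell for number of passages:

Junctions found (3+ passages):
  (0, 5): 3 passages
  (0, 6): 3 passages
  (1, 2): 3 passages
  (2, 0): 3 passages
  (3, 7): 4 passages
  (3, 9): 3 passages
  (3, 14): 3 passages
  (4, 5): 3 passages
  (4, 12): 3 passages
  (6, 4): 3 passages
  (7, 10): 3 passages
  (8, 0): 3 passages
  (8, 8): 3 passages
  (9, 3): 3 passages
  (9, 14): 3 passages
  (10, 8): 3 passages
  (10, 12): 3 passages
  (12, 3): 3 passages
  (13, 2): 3 passages
  (14, 9): 3 passages
Total junctions: 20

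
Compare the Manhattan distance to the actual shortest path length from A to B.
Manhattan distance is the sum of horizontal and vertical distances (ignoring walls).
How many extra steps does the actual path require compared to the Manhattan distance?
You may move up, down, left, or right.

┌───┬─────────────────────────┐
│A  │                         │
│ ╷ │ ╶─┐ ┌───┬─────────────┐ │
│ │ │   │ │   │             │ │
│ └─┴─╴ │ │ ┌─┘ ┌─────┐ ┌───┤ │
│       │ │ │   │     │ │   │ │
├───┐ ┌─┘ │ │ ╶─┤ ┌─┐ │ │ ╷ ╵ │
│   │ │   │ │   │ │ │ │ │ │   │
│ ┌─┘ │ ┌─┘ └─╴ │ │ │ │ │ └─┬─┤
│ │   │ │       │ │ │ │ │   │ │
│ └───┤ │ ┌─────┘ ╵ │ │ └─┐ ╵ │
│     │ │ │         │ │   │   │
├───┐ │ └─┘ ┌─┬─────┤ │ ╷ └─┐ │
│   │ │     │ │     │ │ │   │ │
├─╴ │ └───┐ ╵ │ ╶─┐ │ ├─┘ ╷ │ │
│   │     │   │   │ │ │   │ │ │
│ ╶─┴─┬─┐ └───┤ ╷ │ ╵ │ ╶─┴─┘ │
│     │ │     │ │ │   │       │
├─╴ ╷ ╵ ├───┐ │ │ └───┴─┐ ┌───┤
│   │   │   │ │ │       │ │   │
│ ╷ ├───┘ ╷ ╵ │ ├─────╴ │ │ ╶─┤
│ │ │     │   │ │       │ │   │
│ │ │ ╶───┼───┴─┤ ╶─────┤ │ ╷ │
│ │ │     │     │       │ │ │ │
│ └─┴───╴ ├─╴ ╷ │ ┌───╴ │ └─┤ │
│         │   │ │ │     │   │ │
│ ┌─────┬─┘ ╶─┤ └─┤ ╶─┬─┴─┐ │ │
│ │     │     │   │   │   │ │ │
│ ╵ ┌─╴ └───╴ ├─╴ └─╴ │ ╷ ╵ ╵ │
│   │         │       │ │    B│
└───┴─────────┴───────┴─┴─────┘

Manhattan distance: |14 - 0| + |14 - 0| = 28
Actual path length: 44
Extra steps: 44 - 28 = 16

Solution:

┌───┬─────────────────────────┐
│A  │↱ → → → → → → → → → → → ↓│
│ ╷ │ ╶─┐ ┌───┬─────────────┐ │
│↓│ │↑ ↰│ │   │             │↓│
│ └─┴─╴ │ │ ┌─┘ ┌─────┐ ┌───┤ │
│↳ → → ↑│ │ │   │     │ │↓ ↰│↓│
├───┐ ┌─┘ │ │ ╶─┤ ┌─┐ │ │ ╷ ╵ │
│   │ │   │ │   │ │ │ │ │↓│↑ ↲│
│ ┌─┘ │ ┌─┘ └─╴ │ │ │ │ │ └─┬─┤
│ │   │ │       │ │ │ │ │↳ ↓│ │
│ └───┤ │ ┌─────┘ ╵ │ │ └─┐ ╵ │
│     │ │ │         │ │   │↳ ↓│
├───┐ │ └─┘ ┌─┬─────┤ │ ╷ └─┐ │
│   │ │     │ │     │ │ │   │↓│
├─╴ │ └───┐ ╵ │ ╶─┐ │ ├─┘ ╷ │ │
│   │     │   │   │ │ │   │ │↓│
│ ╶─┴─┬─┐ └───┤ ╷ │ ╵ │ ╶─┴─┘ │
│     │ │     │ │ │   │  ↓ ← ↲│
├─╴ ╷ ╵ ├───┐ │ │ └───┴─┐ ┌───┤
│   │   │   │ │ │       │↓│   │
│ ╷ ├───┘ ╷ ╵ │ ├─────╴ │ │ ╶─┤
│ │ │     │   │ │       │↓│   │
│ │ │ ╶───┼───┴─┤ ╶─────┤ │ ╷ │
│ │ │     │     │       │↓│ │ │
│ └─┴───╴ ├─╴ ╷ │ ┌───╴ │ └─┤ │
│         │   │ │ │     │↳ ↓│ │
│ ┌─────┬─┘ ╶─┤ └─┤ ╶─┬─┴─┐ │ │
│ │     │     │   │   │   │↓│ │
│ ╵ ┌─╴ └───╴ ├─╴ └─╴ │ ╷ ╵ ╵ │
│   │         │       │ │  ↳ B│
└───┴─────────┴───────┴─┴─────┘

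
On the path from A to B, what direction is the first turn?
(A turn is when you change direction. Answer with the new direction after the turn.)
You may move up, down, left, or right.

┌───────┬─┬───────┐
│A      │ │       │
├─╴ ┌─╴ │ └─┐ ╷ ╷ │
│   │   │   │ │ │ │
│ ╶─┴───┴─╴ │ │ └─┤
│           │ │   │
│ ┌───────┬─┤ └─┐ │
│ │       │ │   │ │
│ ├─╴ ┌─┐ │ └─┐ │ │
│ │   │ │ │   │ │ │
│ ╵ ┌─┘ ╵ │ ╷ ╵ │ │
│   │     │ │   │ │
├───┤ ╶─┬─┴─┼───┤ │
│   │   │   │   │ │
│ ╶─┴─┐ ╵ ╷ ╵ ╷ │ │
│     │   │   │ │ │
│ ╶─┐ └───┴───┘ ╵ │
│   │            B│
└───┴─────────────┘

Directions: right, down, left, down, down, down, down, right, up, right, up, right, right, down, down, left, left, down, right, down, right, up, right, down, right, up, right, down, down, right
First turn direction: down

Solution:

┌───────┬─┬───────┐
│A ↓    │ │       │
├─╴ ┌─╴ │ └─┐ ╷ ╷ │
│↓ ↲│   │   │ │ │ │
│ ╶─┴───┴─╴ │ │ └─┤
│↓          │ │   │
│ ┌───────┬─┤ └─┐ │
│↓│  ↱ → ↓│ │   │ │
│ ├─╴ ┌─┐ │ └─┐ │ │
│↓│↱ ↑│ │↓│   │ │ │
│ ╵ ┌─┘ ╵ │ ╷ ╵ │ │
│↳ ↑│↓ ← ↲│ │   │ │
├───┤ ╶─┬─┴─┼───┤ │
│   │↳ ↓│↱ ↓│↱ ↓│ │
│ ╶─┴─┐ ╵ ╷ ╵ ╷ │ │
│     │↳ ↑│↳ ↑│↓│ │
│ ╶─┐ └───┴───┘ ╵ │
│   │          ↳ B│
└───┴─────────────┘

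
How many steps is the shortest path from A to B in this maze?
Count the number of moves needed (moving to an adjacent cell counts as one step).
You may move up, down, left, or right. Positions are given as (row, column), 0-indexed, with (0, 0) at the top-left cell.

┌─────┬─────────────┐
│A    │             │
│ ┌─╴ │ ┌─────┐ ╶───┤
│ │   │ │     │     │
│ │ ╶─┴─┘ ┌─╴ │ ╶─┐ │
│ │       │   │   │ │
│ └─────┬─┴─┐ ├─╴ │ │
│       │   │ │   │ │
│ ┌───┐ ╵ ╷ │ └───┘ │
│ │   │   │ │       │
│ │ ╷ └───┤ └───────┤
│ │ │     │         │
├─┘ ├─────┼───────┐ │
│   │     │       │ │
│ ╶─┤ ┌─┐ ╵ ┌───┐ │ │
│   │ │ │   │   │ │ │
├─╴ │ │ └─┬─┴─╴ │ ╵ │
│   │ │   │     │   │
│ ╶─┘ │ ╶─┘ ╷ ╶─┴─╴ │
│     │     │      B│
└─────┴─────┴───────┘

Using BFS to find shortest path:
Start: (0, 0), End: (9, 9)
Path found:
(0,0) → (1,0) → (2,0) → (3,0) → (3,1) → (3,2) → (3,3) → (4,3) → (4,4) → (3,4) → (3,5) → (4,5) → (5,5) → (5,6) → (5,7) → (5,8) → (5,9) → (6,9) → (7,9) → (8,9) → (9,9)
Number of steps: 20

Solution:

┌─────┬─────────────┐
│A    │             │
│ ┌─╴ │ ┌─────┐ ╶───┤
│↓│   │ │     │     │
│ │ ╶─┴─┘ ┌─╴ │ ╶─┐ │
│↓│       │   │   │ │
│ └─────┬─┴─┐ ├─╴ │ │
│↳ → → ↓│↱ ↓│ │   │ │
│ ┌───┐ ╵ ╷ │ └───┘ │
│ │   │↳ ↑│↓│       │
│ │ ╷ └───┤ └───────┤
│ │ │     │↳ → → → ↓│
├─┘ ├─────┼───────┐ │
│   │     │       │↓│
│ ╶─┤ ┌─┐ ╵ ┌───┐ │ │
│   │ │ │   │   │ │↓│
├─╴ │ │ └─┬─┴─╴ │ ╵ │
│   │ │   │     │  ↓│
│ ╶─┘ │ ╶─┘ ╷ ╶─┴─╴ │
│     │     │      B│
└─────┴─────┴───────┘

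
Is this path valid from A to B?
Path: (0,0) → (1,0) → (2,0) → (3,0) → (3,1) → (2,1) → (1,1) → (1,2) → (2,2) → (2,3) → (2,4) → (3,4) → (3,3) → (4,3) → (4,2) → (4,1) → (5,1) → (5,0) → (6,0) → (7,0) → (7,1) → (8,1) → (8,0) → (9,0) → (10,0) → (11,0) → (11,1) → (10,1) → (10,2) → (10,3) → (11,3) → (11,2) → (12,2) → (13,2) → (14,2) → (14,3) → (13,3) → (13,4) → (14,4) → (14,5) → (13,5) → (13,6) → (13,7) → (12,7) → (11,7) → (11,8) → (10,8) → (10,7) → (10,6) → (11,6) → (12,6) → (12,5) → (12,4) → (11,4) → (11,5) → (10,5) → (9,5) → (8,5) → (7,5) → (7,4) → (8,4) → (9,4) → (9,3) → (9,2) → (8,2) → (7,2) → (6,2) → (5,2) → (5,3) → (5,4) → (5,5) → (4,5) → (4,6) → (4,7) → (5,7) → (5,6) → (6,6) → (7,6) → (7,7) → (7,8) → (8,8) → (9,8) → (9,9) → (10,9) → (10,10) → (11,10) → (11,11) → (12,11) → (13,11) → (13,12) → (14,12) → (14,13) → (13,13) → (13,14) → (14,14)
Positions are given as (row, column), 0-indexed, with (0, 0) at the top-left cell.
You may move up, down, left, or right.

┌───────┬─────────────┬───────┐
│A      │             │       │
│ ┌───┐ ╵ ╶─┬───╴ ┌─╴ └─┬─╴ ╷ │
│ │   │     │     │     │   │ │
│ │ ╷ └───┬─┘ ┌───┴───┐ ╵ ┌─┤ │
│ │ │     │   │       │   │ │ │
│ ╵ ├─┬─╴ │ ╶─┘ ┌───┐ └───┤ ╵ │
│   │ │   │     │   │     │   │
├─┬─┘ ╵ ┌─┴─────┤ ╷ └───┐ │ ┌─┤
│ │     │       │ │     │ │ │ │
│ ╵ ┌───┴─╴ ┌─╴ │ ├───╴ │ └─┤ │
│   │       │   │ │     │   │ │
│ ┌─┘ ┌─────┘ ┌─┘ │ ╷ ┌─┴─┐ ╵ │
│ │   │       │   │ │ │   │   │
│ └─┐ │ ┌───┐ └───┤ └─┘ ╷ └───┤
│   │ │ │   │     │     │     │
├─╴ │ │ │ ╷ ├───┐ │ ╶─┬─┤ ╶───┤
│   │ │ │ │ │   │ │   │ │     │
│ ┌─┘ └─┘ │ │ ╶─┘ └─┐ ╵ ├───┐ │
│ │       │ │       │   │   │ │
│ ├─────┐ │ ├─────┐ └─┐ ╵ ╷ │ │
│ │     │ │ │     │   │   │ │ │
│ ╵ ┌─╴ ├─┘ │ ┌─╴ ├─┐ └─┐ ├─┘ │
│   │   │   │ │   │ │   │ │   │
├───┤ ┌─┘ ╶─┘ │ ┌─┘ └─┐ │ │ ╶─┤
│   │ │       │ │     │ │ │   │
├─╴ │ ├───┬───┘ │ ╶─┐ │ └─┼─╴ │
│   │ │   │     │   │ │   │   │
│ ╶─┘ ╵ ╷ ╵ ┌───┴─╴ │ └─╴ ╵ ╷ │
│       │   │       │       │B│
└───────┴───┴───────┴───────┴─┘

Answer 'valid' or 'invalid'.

Checking path validity:
Result: All consecutive moves are passable.

valid

Correct solution:

┌───────┬─────────────┬───────┐
│A      │             │       │
│ ┌───┐ ╵ ╶─┬───╴ ┌─╴ └─┬─╴ ╷ │
│↓│↱ ↓│     │     │     │   │ │
│ │ ╷ └───┬─┘ ┌───┴───┐ ╵ ┌─┤ │
│↓│↑│↳ → ↓│   │       │   │ │ │
│ ╵ ├─┬─╴ │ ╶─┘ ┌───┐ └───┤ ╵ │
│↳ ↑│ │↓ ↲│     │   │     │   │
├─┬─┘ ╵ ┌─┴─────┤ ╷ └───┐ │ ┌─┤
│ │↓ ← ↲│  ↱ → ↓│ │     │ │ │ │
│ ╵ ┌───┴─╴ ┌─╴ │ ├───╴ │ └─┤ │
│↓ ↲│↱ → → ↑│↓ ↲│ │     │   │ │
│ ┌─┘ ┌─────┘ ┌─┘ │ ╷ ┌─┴─┐ ╵ │
│↓│  ↑│      ↓│   │ │ │   │   │
│ └─┐ │ ┌───┐ └───┤ └─┘ ╷ └───┤
│↳ ↓│↑│ │↓ ↰│↳ → ↓│     │     │
├─╴ │ │ │ ╷ ├───┐ │ ╶─┬─┤ ╶───┤
│↓ ↲│↑│ │↓│↑│   │↓│   │ │     │
│ ┌─┘ └─┘ │ │ ╶─┘ └─┐ ╵ ├───┐ │
│↓│  ↑ ← ↲│↑│    ↳ ↓│   │   │ │
│ ├─────┐ │ ├─────┐ └─┐ ╵ ╷ │ │
│↓│↱ → ↓│ │↑│↓ ← ↰│↳ ↓│   │ │ │
│ ╵ ┌─╴ ├─┘ │ ┌─╴ ├─┐ └─┐ ├─┘ │
│↳ ↑│↓ ↲│↱ ↑│↓│↱ ↑│ │↳ ↓│ │   │
├───┤ ┌─┘ ╶─┘ │ ┌─┘ └─┐ │ │ ╶─┤
│   │↓│  ↑ ← ↲│↑│     │↓│ │   │
├─╴ │ ├───┬───┘ │ ╶─┐ │ └─┼─╴ │
│   │↓│↱ ↓│↱ → ↑│   │ │↳ ↓│↱ ↓│
│ ╶─┘ ╵ ╷ ╵ ┌───┴─╴ │ └─╴ ╵ ╷ │
│    ↳ ↑│↳ ↑│       │    ↳ ↑│B│
└───────┴───┴───────┴───────┴─┘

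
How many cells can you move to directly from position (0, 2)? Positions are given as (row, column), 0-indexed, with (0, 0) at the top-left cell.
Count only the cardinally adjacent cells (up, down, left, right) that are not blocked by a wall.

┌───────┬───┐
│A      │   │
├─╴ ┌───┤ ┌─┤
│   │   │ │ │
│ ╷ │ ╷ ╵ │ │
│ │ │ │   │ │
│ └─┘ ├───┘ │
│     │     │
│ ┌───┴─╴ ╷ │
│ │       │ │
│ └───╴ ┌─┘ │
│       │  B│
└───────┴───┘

Checking passable neighbors of (0, 2):
Neighbors: (0, 1), (0, 3)
Count: 2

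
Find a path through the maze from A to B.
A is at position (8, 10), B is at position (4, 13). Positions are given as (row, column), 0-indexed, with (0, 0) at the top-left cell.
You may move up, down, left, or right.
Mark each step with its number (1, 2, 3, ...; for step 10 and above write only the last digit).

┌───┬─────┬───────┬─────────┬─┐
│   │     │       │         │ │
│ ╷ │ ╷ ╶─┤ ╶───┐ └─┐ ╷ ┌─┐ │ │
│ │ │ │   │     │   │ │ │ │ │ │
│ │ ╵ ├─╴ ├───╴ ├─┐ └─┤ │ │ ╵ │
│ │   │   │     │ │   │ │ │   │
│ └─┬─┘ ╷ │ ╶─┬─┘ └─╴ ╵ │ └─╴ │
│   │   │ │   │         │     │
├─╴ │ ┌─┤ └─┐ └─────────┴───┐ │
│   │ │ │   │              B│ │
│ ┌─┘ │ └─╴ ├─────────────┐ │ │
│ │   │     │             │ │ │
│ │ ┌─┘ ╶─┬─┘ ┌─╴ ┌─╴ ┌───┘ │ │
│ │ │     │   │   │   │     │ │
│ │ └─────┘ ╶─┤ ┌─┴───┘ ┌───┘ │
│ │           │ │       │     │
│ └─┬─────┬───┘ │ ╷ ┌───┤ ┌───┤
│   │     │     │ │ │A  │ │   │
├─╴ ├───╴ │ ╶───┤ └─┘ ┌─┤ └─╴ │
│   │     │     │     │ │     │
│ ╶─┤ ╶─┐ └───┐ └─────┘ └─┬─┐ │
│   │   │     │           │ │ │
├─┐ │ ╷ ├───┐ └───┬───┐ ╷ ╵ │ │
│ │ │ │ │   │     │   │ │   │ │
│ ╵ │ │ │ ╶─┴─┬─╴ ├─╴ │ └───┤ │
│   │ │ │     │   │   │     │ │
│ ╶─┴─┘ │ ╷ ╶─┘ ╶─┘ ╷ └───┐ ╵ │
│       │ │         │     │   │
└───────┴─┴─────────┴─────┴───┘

Finding the shortest path from (8, 10) to (4, 13):
Path length: 13 steps
Directions: down → left → left → up → up → right → right → right → up → right → right → up → up

Solution:

┌───┬─────┬───────┬─────────┬─┐
│   │     │       │         │ │
│ ╷ │ ╷ ╶─┤ ╶───┐ └─┐ ╷ ┌─┐ │ │
│ │ │ │   │     │   │ │ │ │ │ │
│ │ ╵ ├─╴ ├───╴ ├─┐ └─┤ │ │ ╵ │
│ │   │   │     │ │   │ │ │   │
│ └─┬─┘ ╷ │ ╶─┬─┘ └─╴ ╵ │ └─╴ │
│   │   │ │   │         │     │
├─╴ │ ┌─┤ └─┐ └─────────┴───┐ │
│   │ │ │   │              B│ │
│ ┌─┘ │ └─╴ ├─────────────┐ │ │
│ │   │     │             │2│ │
│ │ ┌─┘ ╶─┬─┘ ┌─╴ ┌─╴ ┌───┘ │ │
│ │ │     │   │   │   │9 0 1│ │
│ │ └─────┘ ╶─┤ ┌─┴───┘ ┌───┘ │
│ │           │ │5 6 7 8│     │
│ └─┬─────┬───┘ │ ╷ ┌───┤ ┌───┤
│   │     │     │4│ │A  │ │   │
├─╴ ├───╴ │ ╶───┤ └─┘ ┌─┤ └─╴ │
│   │     │     │3 2 1│ │     │
│ ╶─┤ ╶─┐ └───┐ └─────┘ └─┬─┐ │
│   │   │     │           │ │ │
├─┐ │ ╷ ├───┐ └───┬───┐ ╷ ╵ │ │
│ │ │ │ │   │     │   │ │   │ │
│ ╵ │ │ │ ╶─┴─┬─╴ ├─╴ │ └───┤ │
│   │ │ │     │   │   │     │ │
│ ╶─┴─┘ │ ╷ ╶─┘ ╶─┘ ╷ └───┐ ╵ │
│       │ │         │     │   │
└───────┴─┴─────────┴─────┴───┘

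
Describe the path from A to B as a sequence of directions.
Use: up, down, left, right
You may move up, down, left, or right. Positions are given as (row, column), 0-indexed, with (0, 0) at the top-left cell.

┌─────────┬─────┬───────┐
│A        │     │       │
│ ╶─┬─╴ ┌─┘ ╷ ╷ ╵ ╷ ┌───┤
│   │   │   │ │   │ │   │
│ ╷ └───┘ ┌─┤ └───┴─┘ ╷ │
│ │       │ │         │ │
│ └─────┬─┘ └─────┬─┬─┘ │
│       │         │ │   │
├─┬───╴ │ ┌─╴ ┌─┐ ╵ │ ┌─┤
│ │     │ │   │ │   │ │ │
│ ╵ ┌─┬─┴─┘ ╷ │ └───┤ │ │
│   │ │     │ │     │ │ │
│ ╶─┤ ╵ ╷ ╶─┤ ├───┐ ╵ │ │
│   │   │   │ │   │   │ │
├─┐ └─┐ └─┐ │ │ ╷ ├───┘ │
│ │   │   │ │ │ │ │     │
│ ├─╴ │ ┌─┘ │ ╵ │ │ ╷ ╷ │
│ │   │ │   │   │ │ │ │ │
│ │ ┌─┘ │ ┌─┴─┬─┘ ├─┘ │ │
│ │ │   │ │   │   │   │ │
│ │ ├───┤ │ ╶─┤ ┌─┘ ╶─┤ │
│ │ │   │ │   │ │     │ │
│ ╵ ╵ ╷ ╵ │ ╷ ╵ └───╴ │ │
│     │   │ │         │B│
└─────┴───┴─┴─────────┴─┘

Finding the path and converting it to directions:
Path through cells: (0,0) → (1,0) → (2,0) → (3,0) → (3,1) → (3,2) → (3,3) → (4,3) → (4,2) → (4,1) → (5,1) → (5,0) → (6,0) → (6,1) → (7,1) → (7,2) → (8,2) → (8,1) → (9,1) → (10,1) → (11,1) → (11,2) → (10,2) → (10,3) → (11,3) → (11,4) → (10,4) → (9,4) → (8,4) → (8,5) → (7,5) → (6,5) → (6,4) → (5,4) → (5,5) → (4,5) → (4,6) → (5,6) → (6,6) → (7,6) → (8,6) → (8,7) → (7,7) → (6,7) → (6,8) → (7,8) → (8,8) → (9,8) → (9,7) → (10,7) → (11,7) → (11,8) → (11,9) → (11,10) → (10,10) → (10,9) → (9,9) → (9,10) → (8,10) → (7,10) → (7,11) → (8,11) → (9,11) → (10,11) → (11,11)
Directions: down, down, down, right, right, right, down, left, left, down, left, down, right, down, right, down, left, down, down, down, right, up, right, down, right, up, up, up, right, up, up, left, up, right, up, right, down, down, down, down, right, up, up, right, down, down, down, left, down, down, right, right, right, up, left, up, right, up, up, right, down, down, down, down

Solution:

┌─────────┬─────┬───────┐
│A        │     │       │
│ ╶─┬─╴ ┌─┘ ╷ ╷ ╵ ╷ ┌───┤
│↓  │   │   │ │   │ │   │
│ ╷ └───┘ ┌─┤ └───┴─┘ ╷ │
│↓│       │ │         │ │
│ └─────┬─┘ └─────┬─┬─┘ │
│↳ → → ↓│         │ │   │
├─┬───╴ │ ┌─╴ ┌─┐ ╵ │ ┌─┤
│ │↓ ← ↲│ │↱ ↓│ │   │ │ │
│ ╵ ┌─┬─┴─┘ ╷ │ └───┤ │ │
│↓ ↲│ │  ↱ ↑│↓│     │ │ │
│ ╶─┤ ╵ ╷ ╶─┤ ├───┐ ╵ │ │
│↳ ↓│   │↑ ↰│↓│↱ ↓│   │ │
├─┐ └─┐ └─┐ │ │ ╷ ├───┘ │
│ │↳ ↓│   │↑│↓│↑│↓│  ↱ ↓│
│ ├─╴ │ ┌─┘ │ ╵ │ │ ╷ ╷ │
│ │↓ ↲│ │↱ ↑│↳ ↑│↓│ │↑│↓│
│ │ ┌─┘ │ ┌─┴─┬─┘ ├─┘ │ │
│ │↓│   │↑│   │↓ ↲│↱ ↑│↓│
│ │ ├───┤ │ ╶─┤ ┌─┘ ╶─┤ │
│ │↓│↱ ↓│↑│   │↓│  ↑ ↰│↓│
│ ╵ ╵ ╷ ╵ │ ╷ ╵ └───╴ │ │
│  ↳ ↑│↳ ↑│ │  ↳ → → ↑│B│
└─────┴───┴─┴─────────┴─┘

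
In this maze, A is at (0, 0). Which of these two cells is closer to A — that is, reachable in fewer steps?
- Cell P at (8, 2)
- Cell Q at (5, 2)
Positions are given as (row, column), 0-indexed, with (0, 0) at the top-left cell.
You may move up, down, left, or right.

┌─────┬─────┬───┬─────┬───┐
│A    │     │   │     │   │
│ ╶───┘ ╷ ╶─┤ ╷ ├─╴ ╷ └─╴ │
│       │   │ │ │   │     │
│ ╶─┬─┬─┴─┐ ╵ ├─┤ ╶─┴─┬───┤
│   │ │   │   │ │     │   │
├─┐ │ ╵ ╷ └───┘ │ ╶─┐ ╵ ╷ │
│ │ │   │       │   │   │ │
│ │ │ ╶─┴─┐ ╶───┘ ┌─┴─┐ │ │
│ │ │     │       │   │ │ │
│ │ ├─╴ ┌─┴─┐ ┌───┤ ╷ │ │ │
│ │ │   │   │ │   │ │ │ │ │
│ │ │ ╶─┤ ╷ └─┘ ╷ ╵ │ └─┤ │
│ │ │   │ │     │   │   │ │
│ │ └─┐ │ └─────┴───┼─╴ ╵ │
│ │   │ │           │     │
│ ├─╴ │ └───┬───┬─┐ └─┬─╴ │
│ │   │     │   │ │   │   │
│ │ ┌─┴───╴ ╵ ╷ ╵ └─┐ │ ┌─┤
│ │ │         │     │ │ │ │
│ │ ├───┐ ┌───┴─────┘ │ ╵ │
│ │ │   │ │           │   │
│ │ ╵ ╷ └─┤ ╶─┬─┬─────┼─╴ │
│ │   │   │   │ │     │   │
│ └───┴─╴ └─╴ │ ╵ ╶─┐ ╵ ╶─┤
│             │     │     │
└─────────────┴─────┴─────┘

Shortest path A → P at (8, 2): 10 steps
Shortest path A → Q at (5, 2): 83 steps

P is closer (10 steps vs 83 steps).

Path to P:

┌─────┬─────┬───┬─────┬───┐
│A    │     │   │     │   │
│ ╶───┘ ╷ ╶─┤ ╷ ├─╴ ╷ └─╴ │
│↓      │   │ │ │   │     │
│ ╶─┬─┬─┴─┐ ╵ ├─┤ ╶─┴─┬───┤
│↳ ↓│ │   │   │ │     │   │
├─┐ │ ╵ ╷ └───┘ │ ╶─┐ ╵ ╷ │
│ │↓│   │       │   │   │ │
│ │ │ ╶─┴─┐ ╶───┘ ┌─┴─┐ │ │
│ │↓│     │       │   │ │ │
│ │ ├─╴ ┌─┴─┐ ┌───┤ ╷ │ │ │
│ │↓│   │   │ │   │ │ │ │ │
│ │ │ ╶─┤ ╷ └─┘ ╷ ╵ │ └─┤ │
│ │↓│   │ │     │   │   │ │
│ │ └─┐ │ └─────┴───┼─╴ ╵ │
│ │↳ ↓│ │           │     │
│ ├─╴ │ └───┬───┬─┐ └─┬─╴ │
│ │  P│     │   │ │   │   │
│ │ ┌─┴───╴ ╵ ╷ ╵ └─┐ │ ┌─┤
│ │ │         │     │ │ │ │
│ │ ├───┐ ┌───┴─────┘ │ ╵ │
│ │ │   │ │           │   │
│ │ ╵ ╷ └─┤ ╶─┬─┬─────┼─╴ │
│ │   │   │   │ │     │   │
│ └───┴─╴ └─╴ │ ╵ ╶─┐ ╵ ╶─┤
│             │     │     │
└─────────────┴─────┴─────┘

Path to Q:

┌─────┬─────┬───┬─────┬───┐
│A    │     │   │     │   │
│ ╶───┘ ╷ ╶─┤ ╷ ├─╴ ╷ └─╴ │
│↓      │   │ │ │   │     │
│ ╶─┬─┬─┴─┐ ╵ ├─┤ ╶─┴─┬───┤
│↳ ↓│ │↓ ↰│   │ │↓ ← ↰│↓ ↰│
├─┐ │ ╵ ╷ └───┘ │ ╶─┐ ╵ ╷ │
│ │↓│↓ ↲│↑ ↰    │↓  │↑ ↲│↑│
│ │ │ ╶─┴─┐ ╶───┘ ┌─┴─┐ │ │
│ │↓│↳ ↓  │↑ ← ← ↲│↱ ↓│ │↑│
│ │ ├─╴ ┌─┴─┐ ┌───┤ ╷ │ │ │
│ │↓│Q ↲│↱ ↓│ │↱ ↓│↑│↓│ │↑│
│ │ │ ╶─┤ ╷ └─┘ ╷ ╵ │ └─┤ │
│ │↓│   │↑│↳ → ↑│↳ ↑│↳ ↓│↑│
│ │ └─┐ │ └─────┴───┼─╴ ╵ │
│ │↳ ↓│ │↑ ← ← ← ← ↰│  ↳ ↑│
│ ├─╴ │ └───┬───┬─┐ └─┬─╴ │
│ │↓ ↲│     │   │ │↑ ↰│   │
│ │ ┌─┴───╴ ╵ ╷ ╵ └─┐ │ ┌─┤
│ │↓│         │     │↑│ │ │
│ │ ├───┐ ┌───┴─────┘ │ ╵ │
│ │↓│↱ ↓│ │↱ → → → → ↑│   │
│ │ ╵ ╷ └─┤ ╶─┬─┬─────┼─╴ │
│ │↳ ↑│↳ ↓│↑ ↰│ │     │   │
│ └───┴─╴ └─╴ │ ╵ ╶─┐ ╵ ╶─┤
│        ↳ → ↑│     │     │
└─────────────┴─────┴─────┘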